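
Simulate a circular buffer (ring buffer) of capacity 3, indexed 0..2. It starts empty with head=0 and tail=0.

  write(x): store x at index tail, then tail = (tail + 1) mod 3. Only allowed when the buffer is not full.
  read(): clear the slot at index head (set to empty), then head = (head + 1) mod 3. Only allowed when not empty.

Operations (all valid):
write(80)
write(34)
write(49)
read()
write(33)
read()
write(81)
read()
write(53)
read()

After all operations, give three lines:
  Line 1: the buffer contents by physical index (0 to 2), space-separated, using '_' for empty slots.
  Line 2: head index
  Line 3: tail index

write(80): buf=[80 _ _], head=0, tail=1, size=1
write(34): buf=[80 34 _], head=0, tail=2, size=2
write(49): buf=[80 34 49], head=0, tail=0, size=3
read(): buf=[_ 34 49], head=1, tail=0, size=2
write(33): buf=[33 34 49], head=1, tail=1, size=3
read(): buf=[33 _ 49], head=2, tail=1, size=2
write(81): buf=[33 81 49], head=2, tail=2, size=3
read(): buf=[33 81 _], head=0, tail=2, size=2
write(53): buf=[33 81 53], head=0, tail=0, size=3
read(): buf=[_ 81 53], head=1, tail=0, size=2

Answer: _ 81 53
1
0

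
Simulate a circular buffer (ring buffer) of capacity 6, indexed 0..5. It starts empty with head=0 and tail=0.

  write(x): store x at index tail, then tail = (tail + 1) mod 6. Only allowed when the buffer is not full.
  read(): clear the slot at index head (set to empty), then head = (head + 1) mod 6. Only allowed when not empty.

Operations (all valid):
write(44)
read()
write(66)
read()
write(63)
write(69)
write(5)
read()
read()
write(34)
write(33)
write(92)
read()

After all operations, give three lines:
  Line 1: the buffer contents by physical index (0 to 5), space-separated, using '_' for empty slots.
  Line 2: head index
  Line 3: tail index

Answer: 33 92 _ _ _ 34
5
2

Derivation:
write(44): buf=[44 _ _ _ _ _], head=0, tail=1, size=1
read(): buf=[_ _ _ _ _ _], head=1, tail=1, size=0
write(66): buf=[_ 66 _ _ _ _], head=1, tail=2, size=1
read(): buf=[_ _ _ _ _ _], head=2, tail=2, size=0
write(63): buf=[_ _ 63 _ _ _], head=2, tail=3, size=1
write(69): buf=[_ _ 63 69 _ _], head=2, tail=4, size=2
write(5): buf=[_ _ 63 69 5 _], head=2, tail=5, size=3
read(): buf=[_ _ _ 69 5 _], head=3, tail=5, size=2
read(): buf=[_ _ _ _ 5 _], head=4, tail=5, size=1
write(34): buf=[_ _ _ _ 5 34], head=4, tail=0, size=2
write(33): buf=[33 _ _ _ 5 34], head=4, tail=1, size=3
write(92): buf=[33 92 _ _ 5 34], head=4, tail=2, size=4
read(): buf=[33 92 _ _ _ 34], head=5, tail=2, size=3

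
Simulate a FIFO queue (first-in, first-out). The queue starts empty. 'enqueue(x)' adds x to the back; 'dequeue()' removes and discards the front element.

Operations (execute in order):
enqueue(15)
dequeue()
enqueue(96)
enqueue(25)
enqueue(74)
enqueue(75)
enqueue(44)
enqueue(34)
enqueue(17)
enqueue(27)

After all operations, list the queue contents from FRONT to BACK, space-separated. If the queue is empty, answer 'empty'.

enqueue(15): [15]
dequeue(): []
enqueue(96): [96]
enqueue(25): [96, 25]
enqueue(74): [96, 25, 74]
enqueue(75): [96, 25, 74, 75]
enqueue(44): [96, 25, 74, 75, 44]
enqueue(34): [96, 25, 74, 75, 44, 34]
enqueue(17): [96, 25, 74, 75, 44, 34, 17]
enqueue(27): [96, 25, 74, 75, 44, 34, 17, 27]

Answer: 96 25 74 75 44 34 17 27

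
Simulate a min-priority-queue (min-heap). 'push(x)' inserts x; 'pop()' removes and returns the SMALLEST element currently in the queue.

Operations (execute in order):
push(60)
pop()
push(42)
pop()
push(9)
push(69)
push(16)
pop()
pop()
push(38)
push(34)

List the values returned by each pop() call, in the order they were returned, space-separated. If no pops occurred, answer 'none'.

push(60): heap contents = [60]
pop() → 60: heap contents = []
push(42): heap contents = [42]
pop() → 42: heap contents = []
push(9): heap contents = [9]
push(69): heap contents = [9, 69]
push(16): heap contents = [9, 16, 69]
pop() → 9: heap contents = [16, 69]
pop() → 16: heap contents = [69]
push(38): heap contents = [38, 69]
push(34): heap contents = [34, 38, 69]

Answer: 60 42 9 16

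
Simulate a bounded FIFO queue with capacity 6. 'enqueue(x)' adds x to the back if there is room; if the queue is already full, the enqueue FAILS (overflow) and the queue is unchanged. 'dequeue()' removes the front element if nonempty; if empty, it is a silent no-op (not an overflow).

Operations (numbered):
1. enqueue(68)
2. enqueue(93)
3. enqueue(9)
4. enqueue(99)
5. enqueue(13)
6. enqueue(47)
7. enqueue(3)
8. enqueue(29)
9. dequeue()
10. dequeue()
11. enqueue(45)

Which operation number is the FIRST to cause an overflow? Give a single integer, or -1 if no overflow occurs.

1. enqueue(68): size=1
2. enqueue(93): size=2
3. enqueue(9): size=3
4. enqueue(99): size=4
5. enqueue(13): size=5
6. enqueue(47): size=6
7. enqueue(3): size=6=cap → OVERFLOW (fail)
8. enqueue(29): size=6=cap → OVERFLOW (fail)
9. dequeue(): size=5
10. dequeue(): size=4
11. enqueue(45): size=5

Answer: 7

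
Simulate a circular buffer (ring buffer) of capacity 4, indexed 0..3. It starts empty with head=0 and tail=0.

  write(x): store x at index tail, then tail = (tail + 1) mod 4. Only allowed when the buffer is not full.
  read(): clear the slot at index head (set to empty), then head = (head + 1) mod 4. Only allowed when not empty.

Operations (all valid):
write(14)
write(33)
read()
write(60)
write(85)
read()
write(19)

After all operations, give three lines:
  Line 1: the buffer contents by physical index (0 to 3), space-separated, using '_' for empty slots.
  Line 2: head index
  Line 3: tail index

write(14): buf=[14 _ _ _], head=0, tail=1, size=1
write(33): buf=[14 33 _ _], head=0, tail=2, size=2
read(): buf=[_ 33 _ _], head=1, tail=2, size=1
write(60): buf=[_ 33 60 _], head=1, tail=3, size=2
write(85): buf=[_ 33 60 85], head=1, tail=0, size=3
read(): buf=[_ _ 60 85], head=2, tail=0, size=2
write(19): buf=[19 _ 60 85], head=2, tail=1, size=3

Answer: 19 _ 60 85
2
1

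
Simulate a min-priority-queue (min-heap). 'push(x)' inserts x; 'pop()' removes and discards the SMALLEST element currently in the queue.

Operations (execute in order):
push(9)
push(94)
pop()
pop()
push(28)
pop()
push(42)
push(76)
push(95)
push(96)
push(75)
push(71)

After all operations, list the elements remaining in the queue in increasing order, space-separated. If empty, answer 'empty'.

push(9): heap contents = [9]
push(94): heap contents = [9, 94]
pop() → 9: heap contents = [94]
pop() → 94: heap contents = []
push(28): heap contents = [28]
pop() → 28: heap contents = []
push(42): heap contents = [42]
push(76): heap contents = [42, 76]
push(95): heap contents = [42, 76, 95]
push(96): heap contents = [42, 76, 95, 96]
push(75): heap contents = [42, 75, 76, 95, 96]
push(71): heap contents = [42, 71, 75, 76, 95, 96]

Answer: 42 71 75 76 95 96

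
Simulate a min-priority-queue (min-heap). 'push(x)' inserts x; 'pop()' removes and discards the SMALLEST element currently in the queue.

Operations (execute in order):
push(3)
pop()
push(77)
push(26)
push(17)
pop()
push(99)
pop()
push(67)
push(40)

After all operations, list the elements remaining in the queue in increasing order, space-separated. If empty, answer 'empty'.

Answer: 40 67 77 99

Derivation:
push(3): heap contents = [3]
pop() → 3: heap contents = []
push(77): heap contents = [77]
push(26): heap contents = [26, 77]
push(17): heap contents = [17, 26, 77]
pop() → 17: heap contents = [26, 77]
push(99): heap contents = [26, 77, 99]
pop() → 26: heap contents = [77, 99]
push(67): heap contents = [67, 77, 99]
push(40): heap contents = [40, 67, 77, 99]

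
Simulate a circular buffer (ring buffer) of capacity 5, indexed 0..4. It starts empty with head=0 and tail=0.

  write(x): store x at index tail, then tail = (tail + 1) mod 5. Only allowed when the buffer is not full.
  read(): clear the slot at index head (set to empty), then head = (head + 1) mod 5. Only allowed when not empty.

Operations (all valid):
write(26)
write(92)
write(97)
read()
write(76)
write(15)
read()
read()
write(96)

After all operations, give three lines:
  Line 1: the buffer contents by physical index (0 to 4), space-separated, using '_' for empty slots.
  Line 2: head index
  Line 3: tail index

Answer: 96 _ _ 76 15
3
1

Derivation:
write(26): buf=[26 _ _ _ _], head=0, tail=1, size=1
write(92): buf=[26 92 _ _ _], head=0, tail=2, size=2
write(97): buf=[26 92 97 _ _], head=0, tail=3, size=3
read(): buf=[_ 92 97 _ _], head=1, tail=3, size=2
write(76): buf=[_ 92 97 76 _], head=1, tail=4, size=3
write(15): buf=[_ 92 97 76 15], head=1, tail=0, size=4
read(): buf=[_ _ 97 76 15], head=2, tail=0, size=3
read(): buf=[_ _ _ 76 15], head=3, tail=0, size=2
write(96): buf=[96 _ _ 76 15], head=3, tail=1, size=3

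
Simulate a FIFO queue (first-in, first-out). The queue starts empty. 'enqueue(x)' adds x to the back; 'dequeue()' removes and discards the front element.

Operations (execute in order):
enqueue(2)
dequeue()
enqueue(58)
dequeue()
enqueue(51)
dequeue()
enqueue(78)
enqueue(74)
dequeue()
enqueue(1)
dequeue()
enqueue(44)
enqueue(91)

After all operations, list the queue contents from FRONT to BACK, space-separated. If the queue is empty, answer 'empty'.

Answer: 1 44 91

Derivation:
enqueue(2): [2]
dequeue(): []
enqueue(58): [58]
dequeue(): []
enqueue(51): [51]
dequeue(): []
enqueue(78): [78]
enqueue(74): [78, 74]
dequeue(): [74]
enqueue(1): [74, 1]
dequeue(): [1]
enqueue(44): [1, 44]
enqueue(91): [1, 44, 91]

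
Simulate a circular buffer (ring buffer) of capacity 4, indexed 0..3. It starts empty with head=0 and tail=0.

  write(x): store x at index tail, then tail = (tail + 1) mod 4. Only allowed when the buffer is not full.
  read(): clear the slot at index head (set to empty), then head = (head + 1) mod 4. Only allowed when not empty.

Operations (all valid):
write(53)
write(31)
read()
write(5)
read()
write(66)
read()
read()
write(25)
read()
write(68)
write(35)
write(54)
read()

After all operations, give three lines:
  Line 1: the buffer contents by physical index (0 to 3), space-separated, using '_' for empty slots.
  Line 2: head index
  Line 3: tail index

write(53): buf=[53 _ _ _], head=0, tail=1, size=1
write(31): buf=[53 31 _ _], head=0, tail=2, size=2
read(): buf=[_ 31 _ _], head=1, tail=2, size=1
write(5): buf=[_ 31 5 _], head=1, tail=3, size=2
read(): buf=[_ _ 5 _], head=2, tail=3, size=1
write(66): buf=[_ _ 5 66], head=2, tail=0, size=2
read(): buf=[_ _ _ 66], head=3, tail=0, size=1
read(): buf=[_ _ _ _], head=0, tail=0, size=0
write(25): buf=[25 _ _ _], head=0, tail=1, size=1
read(): buf=[_ _ _ _], head=1, tail=1, size=0
write(68): buf=[_ 68 _ _], head=1, tail=2, size=1
write(35): buf=[_ 68 35 _], head=1, tail=3, size=2
write(54): buf=[_ 68 35 54], head=1, tail=0, size=3
read(): buf=[_ _ 35 54], head=2, tail=0, size=2

Answer: _ _ 35 54
2
0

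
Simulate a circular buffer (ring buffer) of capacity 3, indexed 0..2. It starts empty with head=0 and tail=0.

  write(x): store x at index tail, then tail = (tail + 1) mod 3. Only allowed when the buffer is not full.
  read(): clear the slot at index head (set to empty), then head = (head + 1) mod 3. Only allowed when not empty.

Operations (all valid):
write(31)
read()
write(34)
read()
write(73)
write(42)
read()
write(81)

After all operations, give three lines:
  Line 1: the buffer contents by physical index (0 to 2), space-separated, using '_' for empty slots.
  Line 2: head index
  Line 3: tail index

Answer: 42 81 _
0
2

Derivation:
write(31): buf=[31 _ _], head=0, tail=1, size=1
read(): buf=[_ _ _], head=1, tail=1, size=0
write(34): buf=[_ 34 _], head=1, tail=2, size=1
read(): buf=[_ _ _], head=2, tail=2, size=0
write(73): buf=[_ _ 73], head=2, tail=0, size=1
write(42): buf=[42 _ 73], head=2, tail=1, size=2
read(): buf=[42 _ _], head=0, tail=1, size=1
write(81): buf=[42 81 _], head=0, tail=2, size=2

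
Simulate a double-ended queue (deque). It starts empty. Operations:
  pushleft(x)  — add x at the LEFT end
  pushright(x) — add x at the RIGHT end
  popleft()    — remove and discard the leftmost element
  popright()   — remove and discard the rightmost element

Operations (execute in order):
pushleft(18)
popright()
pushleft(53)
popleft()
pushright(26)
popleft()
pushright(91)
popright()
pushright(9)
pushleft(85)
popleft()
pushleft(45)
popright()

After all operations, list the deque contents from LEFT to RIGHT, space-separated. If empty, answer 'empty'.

Answer: 45

Derivation:
pushleft(18): [18]
popright(): []
pushleft(53): [53]
popleft(): []
pushright(26): [26]
popleft(): []
pushright(91): [91]
popright(): []
pushright(9): [9]
pushleft(85): [85, 9]
popleft(): [9]
pushleft(45): [45, 9]
popright(): [45]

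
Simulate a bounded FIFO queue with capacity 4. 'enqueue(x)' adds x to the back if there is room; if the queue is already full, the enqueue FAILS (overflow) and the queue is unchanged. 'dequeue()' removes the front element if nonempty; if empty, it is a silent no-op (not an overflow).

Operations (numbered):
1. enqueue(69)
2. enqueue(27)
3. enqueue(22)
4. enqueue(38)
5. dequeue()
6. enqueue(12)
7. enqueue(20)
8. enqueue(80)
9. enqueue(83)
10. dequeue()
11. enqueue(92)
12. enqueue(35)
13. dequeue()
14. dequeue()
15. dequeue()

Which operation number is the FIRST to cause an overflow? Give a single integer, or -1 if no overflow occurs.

1. enqueue(69): size=1
2. enqueue(27): size=2
3. enqueue(22): size=3
4. enqueue(38): size=4
5. dequeue(): size=3
6. enqueue(12): size=4
7. enqueue(20): size=4=cap → OVERFLOW (fail)
8. enqueue(80): size=4=cap → OVERFLOW (fail)
9. enqueue(83): size=4=cap → OVERFLOW (fail)
10. dequeue(): size=3
11. enqueue(92): size=4
12. enqueue(35): size=4=cap → OVERFLOW (fail)
13. dequeue(): size=3
14. dequeue(): size=2
15. dequeue(): size=1

Answer: 7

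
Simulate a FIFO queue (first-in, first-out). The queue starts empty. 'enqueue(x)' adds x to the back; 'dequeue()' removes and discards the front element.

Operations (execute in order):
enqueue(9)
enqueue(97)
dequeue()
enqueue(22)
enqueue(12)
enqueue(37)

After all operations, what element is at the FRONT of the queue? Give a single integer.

Answer: 97

Derivation:
enqueue(9): queue = [9]
enqueue(97): queue = [9, 97]
dequeue(): queue = [97]
enqueue(22): queue = [97, 22]
enqueue(12): queue = [97, 22, 12]
enqueue(37): queue = [97, 22, 12, 37]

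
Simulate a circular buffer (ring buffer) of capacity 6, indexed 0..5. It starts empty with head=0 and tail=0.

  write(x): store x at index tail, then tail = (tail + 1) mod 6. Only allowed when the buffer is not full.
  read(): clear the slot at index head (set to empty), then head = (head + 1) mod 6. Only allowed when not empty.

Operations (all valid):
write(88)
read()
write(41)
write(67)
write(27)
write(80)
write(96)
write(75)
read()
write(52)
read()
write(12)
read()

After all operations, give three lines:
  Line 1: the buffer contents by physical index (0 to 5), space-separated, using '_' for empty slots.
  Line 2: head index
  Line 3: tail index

Answer: 75 52 12 _ 80 96
4
3

Derivation:
write(88): buf=[88 _ _ _ _ _], head=0, tail=1, size=1
read(): buf=[_ _ _ _ _ _], head=1, tail=1, size=0
write(41): buf=[_ 41 _ _ _ _], head=1, tail=2, size=1
write(67): buf=[_ 41 67 _ _ _], head=1, tail=3, size=2
write(27): buf=[_ 41 67 27 _ _], head=1, tail=4, size=3
write(80): buf=[_ 41 67 27 80 _], head=1, tail=5, size=4
write(96): buf=[_ 41 67 27 80 96], head=1, tail=0, size=5
write(75): buf=[75 41 67 27 80 96], head=1, tail=1, size=6
read(): buf=[75 _ 67 27 80 96], head=2, tail=1, size=5
write(52): buf=[75 52 67 27 80 96], head=2, tail=2, size=6
read(): buf=[75 52 _ 27 80 96], head=3, tail=2, size=5
write(12): buf=[75 52 12 27 80 96], head=3, tail=3, size=6
read(): buf=[75 52 12 _ 80 96], head=4, tail=3, size=5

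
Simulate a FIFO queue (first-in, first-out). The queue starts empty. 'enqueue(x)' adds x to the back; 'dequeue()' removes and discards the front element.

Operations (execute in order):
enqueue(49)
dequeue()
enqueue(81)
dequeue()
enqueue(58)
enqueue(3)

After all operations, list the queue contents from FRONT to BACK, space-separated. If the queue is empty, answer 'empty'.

Answer: 58 3

Derivation:
enqueue(49): [49]
dequeue(): []
enqueue(81): [81]
dequeue(): []
enqueue(58): [58]
enqueue(3): [58, 3]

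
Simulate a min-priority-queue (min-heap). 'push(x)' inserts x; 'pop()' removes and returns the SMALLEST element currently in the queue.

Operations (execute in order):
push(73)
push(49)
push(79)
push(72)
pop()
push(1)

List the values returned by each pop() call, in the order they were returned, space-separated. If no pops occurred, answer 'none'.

push(73): heap contents = [73]
push(49): heap contents = [49, 73]
push(79): heap contents = [49, 73, 79]
push(72): heap contents = [49, 72, 73, 79]
pop() → 49: heap contents = [72, 73, 79]
push(1): heap contents = [1, 72, 73, 79]

Answer: 49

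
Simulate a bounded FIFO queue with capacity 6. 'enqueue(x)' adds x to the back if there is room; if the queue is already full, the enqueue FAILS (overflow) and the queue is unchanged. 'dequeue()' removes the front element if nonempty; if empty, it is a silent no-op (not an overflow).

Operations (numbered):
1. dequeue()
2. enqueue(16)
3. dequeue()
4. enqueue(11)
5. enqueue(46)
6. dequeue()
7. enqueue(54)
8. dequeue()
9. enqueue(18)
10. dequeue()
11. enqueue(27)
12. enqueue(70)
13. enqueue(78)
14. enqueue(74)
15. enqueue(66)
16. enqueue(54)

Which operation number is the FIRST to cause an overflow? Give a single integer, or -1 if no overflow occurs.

1. dequeue(): empty, no-op, size=0
2. enqueue(16): size=1
3. dequeue(): size=0
4. enqueue(11): size=1
5. enqueue(46): size=2
6. dequeue(): size=1
7. enqueue(54): size=2
8. dequeue(): size=1
9. enqueue(18): size=2
10. dequeue(): size=1
11. enqueue(27): size=2
12. enqueue(70): size=3
13. enqueue(78): size=4
14. enqueue(74): size=5
15. enqueue(66): size=6
16. enqueue(54): size=6=cap → OVERFLOW (fail)

Answer: 16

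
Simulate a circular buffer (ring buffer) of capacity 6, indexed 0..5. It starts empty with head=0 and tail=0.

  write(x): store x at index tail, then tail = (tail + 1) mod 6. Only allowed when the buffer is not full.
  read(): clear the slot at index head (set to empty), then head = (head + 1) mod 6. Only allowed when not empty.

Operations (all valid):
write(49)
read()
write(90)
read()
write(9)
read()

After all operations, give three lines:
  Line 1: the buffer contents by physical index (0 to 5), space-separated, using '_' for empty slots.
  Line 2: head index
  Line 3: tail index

write(49): buf=[49 _ _ _ _ _], head=0, tail=1, size=1
read(): buf=[_ _ _ _ _ _], head=1, tail=1, size=0
write(90): buf=[_ 90 _ _ _ _], head=1, tail=2, size=1
read(): buf=[_ _ _ _ _ _], head=2, tail=2, size=0
write(9): buf=[_ _ 9 _ _ _], head=2, tail=3, size=1
read(): buf=[_ _ _ _ _ _], head=3, tail=3, size=0

Answer: _ _ _ _ _ _
3
3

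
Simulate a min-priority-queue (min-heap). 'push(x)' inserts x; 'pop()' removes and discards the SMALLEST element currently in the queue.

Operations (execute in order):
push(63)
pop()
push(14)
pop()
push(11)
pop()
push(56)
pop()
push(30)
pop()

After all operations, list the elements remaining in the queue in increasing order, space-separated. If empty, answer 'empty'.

Answer: empty

Derivation:
push(63): heap contents = [63]
pop() → 63: heap contents = []
push(14): heap contents = [14]
pop() → 14: heap contents = []
push(11): heap contents = [11]
pop() → 11: heap contents = []
push(56): heap contents = [56]
pop() → 56: heap contents = []
push(30): heap contents = [30]
pop() → 30: heap contents = []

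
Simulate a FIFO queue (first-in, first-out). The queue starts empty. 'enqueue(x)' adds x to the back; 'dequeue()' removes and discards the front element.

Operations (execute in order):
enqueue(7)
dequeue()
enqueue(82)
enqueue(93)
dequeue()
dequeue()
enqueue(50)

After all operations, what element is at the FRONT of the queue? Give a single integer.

Answer: 50

Derivation:
enqueue(7): queue = [7]
dequeue(): queue = []
enqueue(82): queue = [82]
enqueue(93): queue = [82, 93]
dequeue(): queue = [93]
dequeue(): queue = []
enqueue(50): queue = [50]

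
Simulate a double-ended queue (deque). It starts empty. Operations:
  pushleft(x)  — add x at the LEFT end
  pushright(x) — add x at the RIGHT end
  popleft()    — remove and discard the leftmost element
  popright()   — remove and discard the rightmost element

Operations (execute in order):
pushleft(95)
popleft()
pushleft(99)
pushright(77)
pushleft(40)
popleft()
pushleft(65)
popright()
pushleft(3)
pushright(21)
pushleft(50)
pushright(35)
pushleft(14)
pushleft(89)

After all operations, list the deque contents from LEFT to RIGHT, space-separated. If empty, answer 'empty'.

pushleft(95): [95]
popleft(): []
pushleft(99): [99]
pushright(77): [99, 77]
pushleft(40): [40, 99, 77]
popleft(): [99, 77]
pushleft(65): [65, 99, 77]
popright(): [65, 99]
pushleft(3): [3, 65, 99]
pushright(21): [3, 65, 99, 21]
pushleft(50): [50, 3, 65, 99, 21]
pushright(35): [50, 3, 65, 99, 21, 35]
pushleft(14): [14, 50, 3, 65, 99, 21, 35]
pushleft(89): [89, 14, 50, 3, 65, 99, 21, 35]

Answer: 89 14 50 3 65 99 21 35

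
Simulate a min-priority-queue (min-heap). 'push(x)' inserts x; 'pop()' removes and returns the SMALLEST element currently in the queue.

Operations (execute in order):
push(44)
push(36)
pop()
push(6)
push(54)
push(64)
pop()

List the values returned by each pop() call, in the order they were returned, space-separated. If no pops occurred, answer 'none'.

Answer: 36 6

Derivation:
push(44): heap contents = [44]
push(36): heap contents = [36, 44]
pop() → 36: heap contents = [44]
push(6): heap contents = [6, 44]
push(54): heap contents = [6, 44, 54]
push(64): heap contents = [6, 44, 54, 64]
pop() → 6: heap contents = [44, 54, 64]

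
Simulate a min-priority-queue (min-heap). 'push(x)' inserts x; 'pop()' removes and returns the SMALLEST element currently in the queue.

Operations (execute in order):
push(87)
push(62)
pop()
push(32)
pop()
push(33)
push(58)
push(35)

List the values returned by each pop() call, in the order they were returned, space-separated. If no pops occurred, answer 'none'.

push(87): heap contents = [87]
push(62): heap contents = [62, 87]
pop() → 62: heap contents = [87]
push(32): heap contents = [32, 87]
pop() → 32: heap contents = [87]
push(33): heap contents = [33, 87]
push(58): heap contents = [33, 58, 87]
push(35): heap contents = [33, 35, 58, 87]

Answer: 62 32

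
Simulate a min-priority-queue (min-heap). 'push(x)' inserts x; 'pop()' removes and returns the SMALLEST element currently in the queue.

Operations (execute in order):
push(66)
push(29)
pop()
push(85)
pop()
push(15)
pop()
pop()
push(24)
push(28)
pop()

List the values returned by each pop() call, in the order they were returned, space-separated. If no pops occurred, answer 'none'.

Answer: 29 66 15 85 24

Derivation:
push(66): heap contents = [66]
push(29): heap contents = [29, 66]
pop() → 29: heap contents = [66]
push(85): heap contents = [66, 85]
pop() → 66: heap contents = [85]
push(15): heap contents = [15, 85]
pop() → 15: heap contents = [85]
pop() → 85: heap contents = []
push(24): heap contents = [24]
push(28): heap contents = [24, 28]
pop() → 24: heap contents = [28]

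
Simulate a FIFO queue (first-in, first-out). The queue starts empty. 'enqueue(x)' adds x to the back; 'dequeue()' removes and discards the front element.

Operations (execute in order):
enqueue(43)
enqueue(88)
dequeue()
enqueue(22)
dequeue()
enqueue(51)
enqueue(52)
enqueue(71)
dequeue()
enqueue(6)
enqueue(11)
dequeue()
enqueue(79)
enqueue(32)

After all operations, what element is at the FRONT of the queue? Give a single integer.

Answer: 52

Derivation:
enqueue(43): queue = [43]
enqueue(88): queue = [43, 88]
dequeue(): queue = [88]
enqueue(22): queue = [88, 22]
dequeue(): queue = [22]
enqueue(51): queue = [22, 51]
enqueue(52): queue = [22, 51, 52]
enqueue(71): queue = [22, 51, 52, 71]
dequeue(): queue = [51, 52, 71]
enqueue(6): queue = [51, 52, 71, 6]
enqueue(11): queue = [51, 52, 71, 6, 11]
dequeue(): queue = [52, 71, 6, 11]
enqueue(79): queue = [52, 71, 6, 11, 79]
enqueue(32): queue = [52, 71, 6, 11, 79, 32]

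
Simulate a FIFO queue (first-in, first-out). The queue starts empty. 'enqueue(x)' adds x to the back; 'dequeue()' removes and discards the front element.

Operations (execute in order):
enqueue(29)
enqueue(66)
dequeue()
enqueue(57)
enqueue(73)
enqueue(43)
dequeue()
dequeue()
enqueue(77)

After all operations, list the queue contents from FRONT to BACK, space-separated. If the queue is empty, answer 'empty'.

enqueue(29): [29]
enqueue(66): [29, 66]
dequeue(): [66]
enqueue(57): [66, 57]
enqueue(73): [66, 57, 73]
enqueue(43): [66, 57, 73, 43]
dequeue(): [57, 73, 43]
dequeue(): [73, 43]
enqueue(77): [73, 43, 77]

Answer: 73 43 77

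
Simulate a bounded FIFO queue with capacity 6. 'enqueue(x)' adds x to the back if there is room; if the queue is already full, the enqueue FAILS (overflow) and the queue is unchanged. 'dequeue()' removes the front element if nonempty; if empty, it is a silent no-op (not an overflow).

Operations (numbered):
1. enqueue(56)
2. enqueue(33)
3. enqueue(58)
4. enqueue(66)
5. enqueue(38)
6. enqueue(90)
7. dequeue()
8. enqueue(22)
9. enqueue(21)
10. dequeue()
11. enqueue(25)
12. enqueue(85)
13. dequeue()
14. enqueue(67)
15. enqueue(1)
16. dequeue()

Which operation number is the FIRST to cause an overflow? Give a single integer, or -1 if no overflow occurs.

Answer: 9

Derivation:
1. enqueue(56): size=1
2. enqueue(33): size=2
3. enqueue(58): size=3
4. enqueue(66): size=4
5. enqueue(38): size=5
6. enqueue(90): size=6
7. dequeue(): size=5
8. enqueue(22): size=6
9. enqueue(21): size=6=cap → OVERFLOW (fail)
10. dequeue(): size=5
11. enqueue(25): size=6
12. enqueue(85): size=6=cap → OVERFLOW (fail)
13. dequeue(): size=5
14. enqueue(67): size=6
15. enqueue(1): size=6=cap → OVERFLOW (fail)
16. dequeue(): size=5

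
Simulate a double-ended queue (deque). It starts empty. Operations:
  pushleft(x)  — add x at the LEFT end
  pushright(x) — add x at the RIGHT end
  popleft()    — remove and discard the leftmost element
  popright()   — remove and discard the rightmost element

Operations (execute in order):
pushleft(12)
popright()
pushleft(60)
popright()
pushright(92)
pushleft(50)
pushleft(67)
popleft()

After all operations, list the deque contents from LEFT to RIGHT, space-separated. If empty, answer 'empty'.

Answer: 50 92

Derivation:
pushleft(12): [12]
popright(): []
pushleft(60): [60]
popright(): []
pushright(92): [92]
pushleft(50): [50, 92]
pushleft(67): [67, 50, 92]
popleft(): [50, 92]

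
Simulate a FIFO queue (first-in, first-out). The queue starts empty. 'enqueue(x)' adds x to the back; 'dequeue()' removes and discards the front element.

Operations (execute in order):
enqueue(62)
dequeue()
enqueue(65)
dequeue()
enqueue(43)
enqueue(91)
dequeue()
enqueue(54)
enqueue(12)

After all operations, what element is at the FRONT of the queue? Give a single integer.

Answer: 91

Derivation:
enqueue(62): queue = [62]
dequeue(): queue = []
enqueue(65): queue = [65]
dequeue(): queue = []
enqueue(43): queue = [43]
enqueue(91): queue = [43, 91]
dequeue(): queue = [91]
enqueue(54): queue = [91, 54]
enqueue(12): queue = [91, 54, 12]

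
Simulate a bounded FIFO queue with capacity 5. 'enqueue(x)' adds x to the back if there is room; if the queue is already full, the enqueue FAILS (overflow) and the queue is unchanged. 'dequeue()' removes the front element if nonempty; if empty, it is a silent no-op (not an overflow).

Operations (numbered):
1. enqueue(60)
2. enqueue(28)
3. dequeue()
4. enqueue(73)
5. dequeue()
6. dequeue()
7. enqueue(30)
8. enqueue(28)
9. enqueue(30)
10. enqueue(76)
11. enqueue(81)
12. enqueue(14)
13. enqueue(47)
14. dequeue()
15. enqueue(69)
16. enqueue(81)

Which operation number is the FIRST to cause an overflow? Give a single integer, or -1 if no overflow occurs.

Answer: 12

Derivation:
1. enqueue(60): size=1
2. enqueue(28): size=2
3. dequeue(): size=1
4. enqueue(73): size=2
5. dequeue(): size=1
6. dequeue(): size=0
7. enqueue(30): size=1
8. enqueue(28): size=2
9. enqueue(30): size=3
10. enqueue(76): size=4
11. enqueue(81): size=5
12. enqueue(14): size=5=cap → OVERFLOW (fail)
13. enqueue(47): size=5=cap → OVERFLOW (fail)
14. dequeue(): size=4
15. enqueue(69): size=5
16. enqueue(81): size=5=cap → OVERFLOW (fail)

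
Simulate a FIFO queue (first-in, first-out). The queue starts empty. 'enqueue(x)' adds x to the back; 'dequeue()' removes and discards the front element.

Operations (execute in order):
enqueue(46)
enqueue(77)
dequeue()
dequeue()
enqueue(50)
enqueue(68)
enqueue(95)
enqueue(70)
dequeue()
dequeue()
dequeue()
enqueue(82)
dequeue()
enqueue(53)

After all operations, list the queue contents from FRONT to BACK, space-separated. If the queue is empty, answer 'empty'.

Answer: 82 53

Derivation:
enqueue(46): [46]
enqueue(77): [46, 77]
dequeue(): [77]
dequeue(): []
enqueue(50): [50]
enqueue(68): [50, 68]
enqueue(95): [50, 68, 95]
enqueue(70): [50, 68, 95, 70]
dequeue(): [68, 95, 70]
dequeue(): [95, 70]
dequeue(): [70]
enqueue(82): [70, 82]
dequeue(): [82]
enqueue(53): [82, 53]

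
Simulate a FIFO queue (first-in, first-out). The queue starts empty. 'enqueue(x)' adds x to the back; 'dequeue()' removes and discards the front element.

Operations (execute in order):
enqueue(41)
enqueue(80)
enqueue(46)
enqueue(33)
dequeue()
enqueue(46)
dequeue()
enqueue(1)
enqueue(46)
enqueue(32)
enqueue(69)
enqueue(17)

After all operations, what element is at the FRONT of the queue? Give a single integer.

Answer: 46

Derivation:
enqueue(41): queue = [41]
enqueue(80): queue = [41, 80]
enqueue(46): queue = [41, 80, 46]
enqueue(33): queue = [41, 80, 46, 33]
dequeue(): queue = [80, 46, 33]
enqueue(46): queue = [80, 46, 33, 46]
dequeue(): queue = [46, 33, 46]
enqueue(1): queue = [46, 33, 46, 1]
enqueue(46): queue = [46, 33, 46, 1, 46]
enqueue(32): queue = [46, 33, 46, 1, 46, 32]
enqueue(69): queue = [46, 33, 46, 1, 46, 32, 69]
enqueue(17): queue = [46, 33, 46, 1, 46, 32, 69, 17]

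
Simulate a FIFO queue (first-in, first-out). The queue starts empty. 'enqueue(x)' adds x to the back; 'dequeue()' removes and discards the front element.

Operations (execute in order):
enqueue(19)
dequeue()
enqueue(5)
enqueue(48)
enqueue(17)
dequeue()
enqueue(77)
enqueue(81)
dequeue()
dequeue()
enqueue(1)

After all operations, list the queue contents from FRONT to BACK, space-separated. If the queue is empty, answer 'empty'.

enqueue(19): [19]
dequeue(): []
enqueue(5): [5]
enqueue(48): [5, 48]
enqueue(17): [5, 48, 17]
dequeue(): [48, 17]
enqueue(77): [48, 17, 77]
enqueue(81): [48, 17, 77, 81]
dequeue(): [17, 77, 81]
dequeue(): [77, 81]
enqueue(1): [77, 81, 1]

Answer: 77 81 1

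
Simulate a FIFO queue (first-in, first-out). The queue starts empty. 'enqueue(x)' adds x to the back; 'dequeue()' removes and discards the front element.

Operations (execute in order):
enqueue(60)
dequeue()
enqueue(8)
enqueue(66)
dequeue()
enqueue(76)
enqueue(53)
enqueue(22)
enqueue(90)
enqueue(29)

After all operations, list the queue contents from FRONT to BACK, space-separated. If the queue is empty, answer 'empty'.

enqueue(60): [60]
dequeue(): []
enqueue(8): [8]
enqueue(66): [8, 66]
dequeue(): [66]
enqueue(76): [66, 76]
enqueue(53): [66, 76, 53]
enqueue(22): [66, 76, 53, 22]
enqueue(90): [66, 76, 53, 22, 90]
enqueue(29): [66, 76, 53, 22, 90, 29]

Answer: 66 76 53 22 90 29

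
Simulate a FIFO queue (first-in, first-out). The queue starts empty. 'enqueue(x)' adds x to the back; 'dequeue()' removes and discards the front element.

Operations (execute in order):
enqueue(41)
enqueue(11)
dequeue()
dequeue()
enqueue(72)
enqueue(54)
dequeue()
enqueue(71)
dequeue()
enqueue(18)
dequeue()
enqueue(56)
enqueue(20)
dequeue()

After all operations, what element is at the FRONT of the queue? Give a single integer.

enqueue(41): queue = [41]
enqueue(11): queue = [41, 11]
dequeue(): queue = [11]
dequeue(): queue = []
enqueue(72): queue = [72]
enqueue(54): queue = [72, 54]
dequeue(): queue = [54]
enqueue(71): queue = [54, 71]
dequeue(): queue = [71]
enqueue(18): queue = [71, 18]
dequeue(): queue = [18]
enqueue(56): queue = [18, 56]
enqueue(20): queue = [18, 56, 20]
dequeue(): queue = [56, 20]

Answer: 56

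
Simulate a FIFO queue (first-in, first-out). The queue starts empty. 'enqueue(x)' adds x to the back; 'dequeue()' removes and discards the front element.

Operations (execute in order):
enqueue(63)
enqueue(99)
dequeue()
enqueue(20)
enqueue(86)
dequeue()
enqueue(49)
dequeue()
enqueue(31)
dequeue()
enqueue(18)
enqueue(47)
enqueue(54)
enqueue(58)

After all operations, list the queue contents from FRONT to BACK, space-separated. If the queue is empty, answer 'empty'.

enqueue(63): [63]
enqueue(99): [63, 99]
dequeue(): [99]
enqueue(20): [99, 20]
enqueue(86): [99, 20, 86]
dequeue(): [20, 86]
enqueue(49): [20, 86, 49]
dequeue(): [86, 49]
enqueue(31): [86, 49, 31]
dequeue(): [49, 31]
enqueue(18): [49, 31, 18]
enqueue(47): [49, 31, 18, 47]
enqueue(54): [49, 31, 18, 47, 54]
enqueue(58): [49, 31, 18, 47, 54, 58]

Answer: 49 31 18 47 54 58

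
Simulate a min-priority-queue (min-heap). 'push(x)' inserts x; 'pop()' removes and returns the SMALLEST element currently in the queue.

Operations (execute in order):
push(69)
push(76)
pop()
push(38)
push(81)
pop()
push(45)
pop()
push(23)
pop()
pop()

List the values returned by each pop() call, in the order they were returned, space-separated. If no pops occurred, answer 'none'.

push(69): heap contents = [69]
push(76): heap contents = [69, 76]
pop() → 69: heap contents = [76]
push(38): heap contents = [38, 76]
push(81): heap contents = [38, 76, 81]
pop() → 38: heap contents = [76, 81]
push(45): heap contents = [45, 76, 81]
pop() → 45: heap contents = [76, 81]
push(23): heap contents = [23, 76, 81]
pop() → 23: heap contents = [76, 81]
pop() → 76: heap contents = [81]

Answer: 69 38 45 23 76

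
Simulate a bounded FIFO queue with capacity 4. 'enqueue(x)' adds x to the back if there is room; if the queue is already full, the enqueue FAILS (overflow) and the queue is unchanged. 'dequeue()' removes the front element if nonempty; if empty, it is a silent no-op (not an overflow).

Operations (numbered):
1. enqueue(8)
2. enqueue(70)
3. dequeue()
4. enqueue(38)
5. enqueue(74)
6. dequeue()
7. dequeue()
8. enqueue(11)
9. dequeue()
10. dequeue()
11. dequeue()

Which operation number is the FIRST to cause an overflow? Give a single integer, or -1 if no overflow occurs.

Answer: -1

Derivation:
1. enqueue(8): size=1
2. enqueue(70): size=2
3. dequeue(): size=1
4. enqueue(38): size=2
5. enqueue(74): size=3
6. dequeue(): size=2
7. dequeue(): size=1
8. enqueue(11): size=2
9. dequeue(): size=1
10. dequeue(): size=0
11. dequeue(): empty, no-op, size=0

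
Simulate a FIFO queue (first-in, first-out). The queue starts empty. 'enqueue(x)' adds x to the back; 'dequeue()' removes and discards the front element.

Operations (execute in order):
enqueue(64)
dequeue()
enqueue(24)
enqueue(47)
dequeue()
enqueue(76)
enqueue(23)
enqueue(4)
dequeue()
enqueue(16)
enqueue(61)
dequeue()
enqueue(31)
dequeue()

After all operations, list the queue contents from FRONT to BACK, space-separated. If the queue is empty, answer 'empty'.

Answer: 4 16 61 31

Derivation:
enqueue(64): [64]
dequeue(): []
enqueue(24): [24]
enqueue(47): [24, 47]
dequeue(): [47]
enqueue(76): [47, 76]
enqueue(23): [47, 76, 23]
enqueue(4): [47, 76, 23, 4]
dequeue(): [76, 23, 4]
enqueue(16): [76, 23, 4, 16]
enqueue(61): [76, 23, 4, 16, 61]
dequeue(): [23, 4, 16, 61]
enqueue(31): [23, 4, 16, 61, 31]
dequeue(): [4, 16, 61, 31]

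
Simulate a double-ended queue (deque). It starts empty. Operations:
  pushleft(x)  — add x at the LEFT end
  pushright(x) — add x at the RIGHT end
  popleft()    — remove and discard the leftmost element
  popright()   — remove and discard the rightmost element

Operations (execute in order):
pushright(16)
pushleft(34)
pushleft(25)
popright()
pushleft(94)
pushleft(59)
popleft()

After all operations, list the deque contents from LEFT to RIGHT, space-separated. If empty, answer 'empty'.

Answer: 94 25 34

Derivation:
pushright(16): [16]
pushleft(34): [34, 16]
pushleft(25): [25, 34, 16]
popright(): [25, 34]
pushleft(94): [94, 25, 34]
pushleft(59): [59, 94, 25, 34]
popleft(): [94, 25, 34]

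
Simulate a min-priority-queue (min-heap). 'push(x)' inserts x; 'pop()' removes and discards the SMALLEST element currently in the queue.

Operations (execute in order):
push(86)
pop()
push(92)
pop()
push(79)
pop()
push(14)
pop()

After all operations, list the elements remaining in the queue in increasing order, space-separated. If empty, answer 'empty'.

Answer: empty

Derivation:
push(86): heap contents = [86]
pop() → 86: heap contents = []
push(92): heap contents = [92]
pop() → 92: heap contents = []
push(79): heap contents = [79]
pop() → 79: heap contents = []
push(14): heap contents = [14]
pop() → 14: heap contents = []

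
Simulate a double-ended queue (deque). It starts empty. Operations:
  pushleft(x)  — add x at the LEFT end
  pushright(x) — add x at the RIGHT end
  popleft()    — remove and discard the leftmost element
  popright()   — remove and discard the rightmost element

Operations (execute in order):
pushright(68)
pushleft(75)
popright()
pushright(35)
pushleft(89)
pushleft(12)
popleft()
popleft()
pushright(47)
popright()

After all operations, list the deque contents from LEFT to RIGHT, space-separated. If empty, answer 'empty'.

pushright(68): [68]
pushleft(75): [75, 68]
popright(): [75]
pushright(35): [75, 35]
pushleft(89): [89, 75, 35]
pushleft(12): [12, 89, 75, 35]
popleft(): [89, 75, 35]
popleft(): [75, 35]
pushright(47): [75, 35, 47]
popright(): [75, 35]

Answer: 75 35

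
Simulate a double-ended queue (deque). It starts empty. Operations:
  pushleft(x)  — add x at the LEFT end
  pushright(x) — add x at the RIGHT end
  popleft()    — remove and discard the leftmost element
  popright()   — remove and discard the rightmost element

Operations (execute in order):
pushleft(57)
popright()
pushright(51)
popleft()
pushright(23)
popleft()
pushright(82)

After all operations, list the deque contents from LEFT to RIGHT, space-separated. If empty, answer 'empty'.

pushleft(57): [57]
popright(): []
pushright(51): [51]
popleft(): []
pushright(23): [23]
popleft(): []
pushright(82): [82]

Answer: 82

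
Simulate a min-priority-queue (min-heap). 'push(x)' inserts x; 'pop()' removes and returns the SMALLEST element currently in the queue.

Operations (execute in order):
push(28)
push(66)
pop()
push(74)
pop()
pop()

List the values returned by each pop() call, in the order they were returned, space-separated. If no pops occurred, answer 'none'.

push(28): heap contents = [28]
push(66): heap contents = [28, 66]
pop() → 28: heap contents = [66]
push(74): heap contents = [66, 74]
pop() → 66: heap contents = [74]
pop() → 74: heap contents = []

Answer: 28 66 74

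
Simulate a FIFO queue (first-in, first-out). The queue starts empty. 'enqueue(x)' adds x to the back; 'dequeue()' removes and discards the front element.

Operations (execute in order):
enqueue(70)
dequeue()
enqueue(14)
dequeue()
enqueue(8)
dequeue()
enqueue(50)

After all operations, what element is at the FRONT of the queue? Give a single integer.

enqueue(70): queue = [70]
dequeue(): queue = []
enqueue(14): queue = [14]
dequeue(): queue = []
enqueue(8): queue = [8]
dequeue(): queue = []
enqueue(50): queue = [50]

Answer: 50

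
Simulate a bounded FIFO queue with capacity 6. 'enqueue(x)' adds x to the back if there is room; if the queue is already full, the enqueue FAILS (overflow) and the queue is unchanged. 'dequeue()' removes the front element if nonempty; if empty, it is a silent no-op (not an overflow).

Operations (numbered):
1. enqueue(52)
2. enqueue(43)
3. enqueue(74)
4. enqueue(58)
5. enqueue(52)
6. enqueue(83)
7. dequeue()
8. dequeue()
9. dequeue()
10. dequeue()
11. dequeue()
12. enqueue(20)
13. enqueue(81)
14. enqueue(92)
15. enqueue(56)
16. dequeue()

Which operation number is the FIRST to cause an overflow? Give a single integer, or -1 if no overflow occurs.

Answer: -1

Derivation:
1. enqueue(52): size=1
2. enqueue(43): size=2
3. enqueue(74): size=3
4. enqueue(58): size=4
5. enqueue(52): size=5
6. enqueue(83): size=6
7. dequeue(): size=5
8. dequeue(): size=4
9. dequeue(): size=3
10. dequeue(): size=2
11. dequeue(): size=1
12. enqueue(20): size=2
13. enqueue(81): size=3
14. enqueue(92): size=4
15. enqueue(56): size=5
16. dequeue(): size=4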